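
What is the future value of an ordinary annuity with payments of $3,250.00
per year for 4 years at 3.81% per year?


Formula: FV = PMT * ((1+r)^n - 1) / r
Growth factor: (1 + 0.0381)^4 = 1.161333
Numerator: 1.161333 - 1 = 0.161333
FV = $3,250.00 * 0.161333 / 0.0381 = $13,762.00

$13,762.00


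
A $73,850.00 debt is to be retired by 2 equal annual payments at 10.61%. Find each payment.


Formula: PMT = PV * r / (1 - (1+r)^(-n))
Denominator: 1 - (1 + 0.1061)^(-2) = 0.182644
Numerator: $73,850.00 * 0.1061 = 7835.485
PMT = 7835.485 / 0.182644 = $42,900.30

$42,900.30


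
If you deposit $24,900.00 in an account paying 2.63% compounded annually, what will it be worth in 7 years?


Formula: FV = P * (1 + r)^n
Substituting: FV = $24,900.00 * (1 + 0.0263)^7
Growth factor: (1.0263)^7 = 1.199279
FV = $24,900.00 * 1.199279 = $29,862.05

$29,862.05


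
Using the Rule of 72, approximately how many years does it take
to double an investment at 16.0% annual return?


Formula: Years ≈ 72 / r
Substituting: Years ≈ 72 / 16.0
Years ≈ 4.5

4.5 years


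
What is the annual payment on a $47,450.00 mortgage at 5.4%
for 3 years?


Formula: PMT = PV * r / (1 - (1+r)^(-n))
Denominator: 1 - (1 + 0.054)^(-3) = 0.14596
Numerator: $47,450.00 * 0.054 = 2562.3
PMT = 2562.3 / 0.14596 = $17,554.80

$17,554.80


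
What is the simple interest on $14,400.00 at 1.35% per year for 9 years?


Formula: I = P * r * t
Substituting: I = $14,400.00 * 0.0135 * 9
Step: I = $14,400.00 * 0.1215
I = $1,749.60

$1,749.60


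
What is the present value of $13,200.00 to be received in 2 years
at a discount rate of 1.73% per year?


Formula: PV = FV / (1 + r)^n
Substituting: PV = $13,200.00 / (1 + 0.0173)^2
Discount factor: (1.0173)^2 = 1.034899
PV = $13,200.00 / 1.034899 = $12,754.86

$12,754.86


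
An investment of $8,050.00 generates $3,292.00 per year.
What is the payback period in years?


Formula: Payback = investment / annual cash flow
Substituting: Payback = $8,050.00 / $3,292.00
Payback = 2.4453 years

2.4453 years


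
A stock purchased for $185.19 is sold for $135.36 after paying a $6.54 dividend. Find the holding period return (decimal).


Formula: HPR = (P1 - P0 + D) / P0
Gain: $135.36 - $185.19 + $6.54 = -$43.29
HPR = -$43.29 / $185.19 = -0.2338

-0.2338


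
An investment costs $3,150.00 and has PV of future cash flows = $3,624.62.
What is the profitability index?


Formula: PI = PV(cash flows) / initial investment
Substituting: PI = $3,624.62 / $3,150.00
PI = 1.1507

1.1507


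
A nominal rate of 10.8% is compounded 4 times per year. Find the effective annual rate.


Formula: EAR = (1 + r/m)^m - 1
Period rate: r/m = 0.108 / 4 = 0.027
Compounding: (1 + 0.027)^4 = 1.112453
EAR = 1.112453 - 1 = 0.112453

0.112453


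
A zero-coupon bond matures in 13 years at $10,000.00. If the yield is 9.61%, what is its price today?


Formula: Price = FV / (1 + r)^n
Substituting: Price = $10,000.00 / (1 + 0.0961)^13
Discount factor: (1.0961)^13 = 3.296494
Price = $10,000.00 / 3.296494 = $3,033.53

$3,033.53


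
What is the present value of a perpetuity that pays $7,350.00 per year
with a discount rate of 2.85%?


Formula: PV = C / r
Substituting: PV = $7,350.00 / 0.0285
PV = $257,894.74

$257,894.74


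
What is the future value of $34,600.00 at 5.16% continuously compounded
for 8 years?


Formula: FV = P * e^(r*t)
Exponent: r*t = 0.0516 * 8 = 0.4128
e^(0.4128) = 1.511043
FV = $34,600.00 * 1.511043 = $52,282.08

$52,282.08


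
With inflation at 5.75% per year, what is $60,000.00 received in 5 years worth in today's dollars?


Formula: Real value = nominal / (1 + inflation)^years
Price level: (1 + 0.0575)^5 = 1.322519
Real value = $60,000.00 / 1.322519 = $45,367.97

$45,367.97


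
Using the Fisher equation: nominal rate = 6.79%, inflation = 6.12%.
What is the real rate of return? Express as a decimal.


Formula: (1 + r_real) = (1 + r_nom) / (1 + inflation)
Substituting: (1 + r_real) = 1.0679 / 1.0612
(1 + r_real) = 1.006314
r_real = 1.006314 - 1 = 0.006314

0.006314


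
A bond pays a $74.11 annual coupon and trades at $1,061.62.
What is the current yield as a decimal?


Formula: Current yield = annual coupon / price
Substituting: CY = $74.11 / $1,061.62
CY = 0.069808

0.069808


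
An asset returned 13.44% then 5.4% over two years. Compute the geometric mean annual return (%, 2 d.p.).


Formula: Geometric mean = ((1+r1)*(1+r2))^(1/2) - 1
Product: (1 + 0.1344) * (1 + 0.054) = 1.1344 * 1.054 = 1.195658
Square root: 1.195658^0.5 = 1.093461
Geometric mean = 1.093461 - 1 = 0.093461
As percentage: 9.35%

9.35%


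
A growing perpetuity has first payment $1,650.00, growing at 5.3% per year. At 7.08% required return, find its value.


Formula: PV = C / (r - g)
Spread: r - g = 0.0708 - 0.053 = 0.0178
Substituting: PV = $1,650.00 / 0.0178
PV = $92,696.63

$92,696.63


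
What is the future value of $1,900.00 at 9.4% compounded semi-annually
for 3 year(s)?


Formula: FV = P * (1 + r/m)^(m*t)
Period rate: r/m = 0.094 / 2 = 0.047
Total periods: m*t = 2 * 3 = 6
Growth factor: (1 + 0.047)^6 = 1.317286
FV = $1,900.00 * 1.317286 = $2,502.84

$2,502.84


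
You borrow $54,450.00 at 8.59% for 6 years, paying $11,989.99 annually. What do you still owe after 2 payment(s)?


Formula: Balance = PV*(1+r)^k - PMT*((1+r)^k - 1)/r
Growth: (1 + 0.0859)^2 = 1.179179
Accumulated factor: ((1+r)^k - 1)/r = 2.0859
Balance = $54,450.00 * 1.179179 - $11,989.99 * 2.0859
Balance = $39,196.37

$39,196.37


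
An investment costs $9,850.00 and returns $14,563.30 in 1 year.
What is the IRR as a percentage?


Formula: IRR = C1/C0 - 1
Substituting: IRR = $14,563.30 / $9,850.00 - 1
Ratio: 1.478508 - 1 = 0.478508
IRR = 47.8508%

47.8508%


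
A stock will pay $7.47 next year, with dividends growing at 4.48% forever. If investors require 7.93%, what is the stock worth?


Formula: P = D1 / (r - g)
Spread: r - g = 0.0793 - 0.0448 = 0.0345
Substituting: P = $7.47 / 0.0345
P = $216.52

$216.52


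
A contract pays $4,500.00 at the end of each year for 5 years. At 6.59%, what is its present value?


Formula: PV = PMT * (1 - (1+r)^(-n)) / r
Discount factor: (1 + 0.0659)^(-5) = 0.726805
Bracket: 1 - 0.726805 = 0.273195
PV = $4,500.00 * 0.273195 / 0.0659 = $18,655.22

$18,655.22


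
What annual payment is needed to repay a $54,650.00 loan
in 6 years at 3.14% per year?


Formula: PMT = PV * r / (1 - (1+r)^(-n))
Denominator: 1 - (1 + 0.0314)^(-6) = 0.169313
Numerator: $54,650.00 * 0.0314 = 1716.01
PMT = 1716.01 / 0.169313 = $10,135.11

$10,135.11


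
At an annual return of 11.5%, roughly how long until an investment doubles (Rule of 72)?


Formula: Years ≈ 72 / r
Substituting: Years ≈ 72 / 11.5
Years ≈ 6.3

6.3 years


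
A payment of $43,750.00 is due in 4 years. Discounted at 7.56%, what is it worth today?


Formula: PV = FV / (1 + r)^n
Substituting: PV = $43,750.00 / (1 + 0.0756)^4
Discount factor: (1.0756)^4 = 1.338453
PV = $43,750.00 / 1.338453 = $32,686.99

$32,686.99


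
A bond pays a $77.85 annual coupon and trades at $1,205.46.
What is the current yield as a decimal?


Formula: Current yield = annual coupon / price
Substituting: CY = $77.85 / $1,205.46
CY = 0.064581

0.064581


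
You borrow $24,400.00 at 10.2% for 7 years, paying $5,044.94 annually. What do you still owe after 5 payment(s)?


Formula: Balance = PV*(1+r)^k - PMT*((1+r)^k - 1)/r
Growth: (1 + 0.102)^5 = 1.625204
Accumulated factor: ((1+r)^k - 1)/r = 6.129454
Balance = $24,400.00 * 1.625204 - $5,044.94 * 6.129454
Balance = $8,732.26

$8,732.26


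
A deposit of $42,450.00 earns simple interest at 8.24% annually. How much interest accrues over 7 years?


Formula: I = P * r * t
Substituting: I = $42,450.00 * 0.0824 * 7
Step: I = $42,450.00 * 0.5768
I = $24,485.16

$24,485.16


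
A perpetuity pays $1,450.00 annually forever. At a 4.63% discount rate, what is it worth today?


Formula: PV = C / r
Substituting: PV = $1,450.00 / 0.0463
PV = $31,317.49

$31,317.49


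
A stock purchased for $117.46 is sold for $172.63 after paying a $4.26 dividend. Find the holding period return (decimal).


Formula: HPR = (P1 - P0 + D) / P0
Gain: $172.63 - $117.46 + $4.26 = $59.43
HPR = $59.43 / $117.46 = 0.506

0.506


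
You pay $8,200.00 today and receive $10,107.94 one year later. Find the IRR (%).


Formula: IRR = C1/C0 - 1
Substituting: IRR = $10,107.94 / $8,200.00 - 1
Ratio: 1.232676 - 1 = 0.232676
IRR = 23.2676%

23.2676%


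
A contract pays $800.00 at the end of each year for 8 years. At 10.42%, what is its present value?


Formula: PV = PMT * (1 - (1+r)^(-n)) / r
Discount factor: (1 + 0.1042)^(-8) = 0.452499
Bracket: 1 - 0.452499 = 0.547501
PV = $800.00 * 0.547501 / 0.1042 = $4,203.46

$4,203.46


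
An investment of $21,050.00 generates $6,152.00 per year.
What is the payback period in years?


Formula: Payback = investment / annual cash flow
Substituting: Payback = $21,050.00 / $6,152.00
Payback = 3.4217 years

3.4217 years


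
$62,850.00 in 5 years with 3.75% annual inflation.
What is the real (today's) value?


Formula: Real value = nominal / (1 + inflation)^years
Price level: (1 + 0.0375)^5 = 1.2021
Real value = $62,850.00 / 1.2021 = $52,283.51

$52,283.51


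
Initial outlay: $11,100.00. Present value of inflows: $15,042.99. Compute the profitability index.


Formula: PI = PV(cash flows) / initial investment
Substituting: PI = $15,042.99 / $11,100.00
PI = 1.3552

1.3552


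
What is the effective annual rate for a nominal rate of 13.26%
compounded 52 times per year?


Formula: EAR = (1 + r/m)^m - 1
Period rate: r/m = 0.1326 / 52 = 0.00255
Compounding: (1 + 0.00255)^52 = 1.1416
EAR = 1.1416 - 1 = 0.1416

0.1416


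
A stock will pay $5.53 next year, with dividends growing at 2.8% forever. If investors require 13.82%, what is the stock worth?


Formula: P = D1 / (r - g)
Spread: r - g = 0.1382 - 0.028 = 0.1102
Substituting: P = $5.53 / 0.1102
P = $50.18

$50.18


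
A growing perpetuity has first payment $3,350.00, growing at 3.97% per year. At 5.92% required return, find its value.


Formula: PV = C / (r - g)
Spread: r - g = 0.0592 - 0.0397 = 0.0195
Substituting: PV = $3,350.00 / 0.0195
PV = $171,794.87

$171,794.87


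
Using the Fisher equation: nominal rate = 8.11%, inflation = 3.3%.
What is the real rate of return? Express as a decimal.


Formula: (1 + r_real) = (1 + r_nom) / (1 + inflation)
Substituting: (1 + r_real) = 1.0811 / 1.033
(1 + r_real) = 1.046563
r_real = 1.046563 - 1 = 0.046563

0.046563


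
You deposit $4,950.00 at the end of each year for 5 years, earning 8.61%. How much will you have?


Formula: FV = PMT * ((1+r)^n - 1) / r
Growth factor: (1 + 0.0861)^5 = 1.511294
Numerator: 1.511294 - 1 = 0.511294
FV = $4,950.00 * 0.511294 / 0.0861 = $29,394.97

$29,394.97


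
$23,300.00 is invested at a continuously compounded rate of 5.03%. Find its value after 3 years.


Formula: FV = P * e^(r*t)
Exponent: r*t = 0.0503 * 3 = 0.1509
e^(0.1509) = 1.16288
FV = $23,300.00 * 1.16288 = $27,095.11

$27,095.11


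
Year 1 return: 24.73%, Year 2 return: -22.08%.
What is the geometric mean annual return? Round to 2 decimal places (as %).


Formula: Geometric mean = ((1+r1)*(1+r2))^(1/2) - 1
Product: (1 + 0.2473) * (1 + -0.2208) = 1.2473 * 0.7792 = 0.971896
Square root: 0.971896^0.5 = 0.985848
Geometric mean = 0.985848 - 1 = -0.014152
As percentage: -1.42%

-1.42%


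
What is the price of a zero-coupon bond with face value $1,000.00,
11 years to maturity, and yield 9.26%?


Formula: Price = FV / (1 + r)^n
Substituting: Price = $1,000.00 / (1 + 0.0926)^11
Discount factor: (1.0926)^11 = 2.648946
Price = $1,000.00 / 2.648946 = $377.51

$377.51


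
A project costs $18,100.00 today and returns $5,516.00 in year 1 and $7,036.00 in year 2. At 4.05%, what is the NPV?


Formula: NPV = C0 + C1/(1+r) + C2/(1+r)^2
Discount C1: $5,516.00 / (1 + 0.0405) = $5,301.30
Discount C2: $7,036.00 / (1 + 0.0405)^2 = $6,498.93
NPV = -$18,100.00 + $5,301.30 + $6,498.93 = -$6,299.78

-$6,299.78


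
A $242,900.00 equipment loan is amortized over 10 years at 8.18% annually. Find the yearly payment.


Formula: PMT = PV * r / (1 - (1+r)^(-n))
Denominator: 1 - (1 + 0.0818)^(-10) = 0.544456
Numerator: $242,900.00 * 0.0818 = 19869.22
PMT = 19869.22 / 0.544456 = $36,493.70

$36,493.70


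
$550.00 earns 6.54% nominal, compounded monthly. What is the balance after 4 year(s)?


Formula: FV = P * (1 + r/m)^(m*t)
Period rate: r/m = 0.0654 / 12 = 0.00545
Total periods: m*t = 12 * 4 = 48
Growth factor: (1 + 0.00545)^48 = 1.298085
FV = $550.00 * 1.298085 = $713.95

$713.95


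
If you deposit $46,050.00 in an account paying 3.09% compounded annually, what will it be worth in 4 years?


Formula: FV = P * (1 + r)^n
Substituting: FV = $46,050.00 * (1 + 0.0309)^4
Growth factor: (1.0309)^4 = 1.129448
FV = $46,050.00 * 1.129448 = $52,011.07

$52,011.07


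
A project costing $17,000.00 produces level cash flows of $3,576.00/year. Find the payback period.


Formula: Payback = investment / annual cash flow
Substituting: Payback = $17,000.00 / $3,576.00
Payback = 4.7539 years

4.7539 years


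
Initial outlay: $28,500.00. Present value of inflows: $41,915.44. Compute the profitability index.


Formula: PI = PV(cash flows) / initial investment
Substituting: PI = $41,915.44 / $28,500.00
PI = 1.4707

1.4707


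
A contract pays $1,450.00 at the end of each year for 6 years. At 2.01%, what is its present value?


Formula: PV = PMT * (1 - (1+r)^(-n)) / r
Discount factor: (1 + 0.0201)^(-6) = 0.887449
Bracket: 1 - 0.887449 = 0.112551
PV = $1,450.00 * 0.112551 / 0.0201 = $8,119.33

$8,119.33


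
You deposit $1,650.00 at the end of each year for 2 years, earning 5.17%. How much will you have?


Formula: FV = PMT * ((1+r)^n - 1) / r
Growth factor: (1 + 0.0517)^2 = 1.106073
Numerator: 1.106073 - 1 = 0.106073
FV = $1,650.00 * 0.106073 / 0.0517 = $3,385.31

$3,385.31


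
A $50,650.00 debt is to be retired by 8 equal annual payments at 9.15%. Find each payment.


Formula: PMT = PV * r / (1 - (1+r)^(-n))
Denominator: 1 - (1 + 0.0915)^(-8) = 0.503625
Numerator: $50,650.00 * 0.0915 = 4634.475
PMT = 4634.475 / 0.503625 = $9,202.24

$9,202.24


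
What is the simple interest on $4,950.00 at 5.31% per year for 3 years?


Formula: I = P * r * t
Substituting: I = $4,950.00 * 0.0531 * 3
Step: I = $4,950.00 * 0.1593
I = $788.54

$788.54


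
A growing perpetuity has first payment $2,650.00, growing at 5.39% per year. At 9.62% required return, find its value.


Formula: PV = C / (r - g)
Spread: r - g = 0.0962 - 0.0539 = 0.0423
Substituting: PV = $2,650.00 / 0.0423
PV = $62,647.75

$62,647.75


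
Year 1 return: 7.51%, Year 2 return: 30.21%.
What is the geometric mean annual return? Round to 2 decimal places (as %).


Formula: Geometric mean = ((1+r1)*(1+r2))^(1/2) - 1
Product: (1 + 0.0751) * (1 + 0.3021) = 1.0751 * 1.3021 = 1.399888
Square root: 1.399888^0.5 = 1.183169
Geometric mean = 1.183169 - 1 = 0.183169
As percentage: 18.32%

18.32%


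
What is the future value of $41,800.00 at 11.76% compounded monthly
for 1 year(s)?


Formula: FV = P * (1 + r/m)^(m*t)
Period rate: r/m = 0.1176 / 12 = 0.0098
Total periods: m*t = 12 * 1 = 12
Growth factor: (1 + 0.0098)^12 = 1.12415
FV = $41,800.00 * 1.12415 = $46,989.48

$46,989.48


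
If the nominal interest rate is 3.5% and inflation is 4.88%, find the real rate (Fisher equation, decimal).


Formula: (1 + r_real) = (1 + r_nom) / (1 + inflation)
Substituting: (1 + r_real) = 1.035 / 1.0488
(1 + r_real) = 0.986842
r_real = 0.986842 - 1 = -0.013158

-0.013158


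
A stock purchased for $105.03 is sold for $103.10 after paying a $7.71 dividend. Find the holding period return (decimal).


Formula: HPR = (P1 - P0 + D) / P0
Gain: $103.10 - $105.03 + $7.71 = $5.78
HPR = $5.78 / $105.03 = 0.055

0.055


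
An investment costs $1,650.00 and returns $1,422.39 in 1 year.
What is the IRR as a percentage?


Formula: IRR = C1/C0 - 1
Substituting: IRR = $1,422.39 / $1,650.00 - 1
Ratio: 0.862055 - 1 = -0.137945
IRR = -13.7945%

-13.7945%


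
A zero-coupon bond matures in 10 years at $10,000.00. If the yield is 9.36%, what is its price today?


Formula: Price = FV / (1 + r)^n
Substituting: Price = $10,000.00 / (1 + 0.0936)^10
Discount factor: (1.0936)^10 = 2.446724
Price = $10,000.00 / 2.446724 = $4,087.10

$4,087.10


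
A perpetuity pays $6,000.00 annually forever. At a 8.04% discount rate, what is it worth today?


Formula: PV = C / r
Substituting: PV = $6,000.00 / 0.0804
PV = $74,626.87

$74,626.87


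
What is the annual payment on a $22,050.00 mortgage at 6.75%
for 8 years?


Formula: PMT = PV * r / (1 - (1+r)^(-n))
Denominator: 1 - (1 + 0.0675)^(-8) = 0.406997
Numerator: $22,050.00 * 0.0675 = 1488.375
PMT = 1488.375 / 0.406997 = $3,656.97

$3,656.97


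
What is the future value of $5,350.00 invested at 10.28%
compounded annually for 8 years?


Formula: FV = P * (1 + r)^n
Substituting: FV = $5,350.00 * (1 + 0.1028)^8
Growth factor: (1.1028)^8 = 2.187631
FV = $5,350.00 * 2.187631 = $11,703.83

$11,703.83


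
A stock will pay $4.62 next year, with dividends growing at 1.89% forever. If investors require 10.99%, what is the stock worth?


Formula: P = D1 / (r - g)
Spread: r - g = 0.1099 - 0.0189 = 0.091
Substituting: P = $4.62 / 0.091
P = $50.77

$50.77


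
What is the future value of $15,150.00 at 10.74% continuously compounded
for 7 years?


Formula: FV = P * e^(r*t)
Exponent: r*t = 0.1074 * 7 = 0.7518
e^(0.7518) = 2.120814
FV = $15,150.00 * 2.120814 = $32,130.33

$32,130.33


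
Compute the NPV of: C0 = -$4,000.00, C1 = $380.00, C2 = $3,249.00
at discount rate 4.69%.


Formula: NPV = C0 + C1/(1+r) + C2/(1+r)^2
Discount C1: $380.00 / (1 + 0.0469) = $362.98
Discount C2: $3,249.00 / (1 + 0.0469)^2 = $2,964.42
NPV = -$4,000.00 + $362.98 + $2,964.42 = -$672.61

-$672.61


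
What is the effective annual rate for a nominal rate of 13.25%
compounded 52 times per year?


Formula: EAR = (1 + r/m)^m - 1
Period rate: r/m = 0.1325 / 52 = 0.002548
Compounding: (1 + 0.002548)^52 = 1.141487
EAR = 1.141487 - 1 = 0.141487

0.141487


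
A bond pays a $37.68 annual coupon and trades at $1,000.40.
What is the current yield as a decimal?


Formula: Current yield = annual coupon / price
Substituting: CY = $37.68 / $1,000.40
CY = 0.037665

0.037665


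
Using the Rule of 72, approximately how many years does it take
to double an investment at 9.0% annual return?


Formula: Years ≈ 72 / r
Substituting: Years ≈ 72 / 9.0
Years ≈ 8.0

8.0 years


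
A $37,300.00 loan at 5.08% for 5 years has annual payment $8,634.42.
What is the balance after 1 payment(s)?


Formula: Balance = PV*(1+r)^k - PMT*((1+r)^k - 1)/r
Growth: (1 + 0.0508)^1 = 1.0508
Accumulated factor: ((1+r)^k - 1)/r = 1.0
Balance = $37,300.00 * 1.0508 - $8,634.42 * 1.0
Balance = $30,560.42

$30,560.42


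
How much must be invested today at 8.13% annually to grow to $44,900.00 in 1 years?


Formula: PV = FV / (1 + r)^n
Substituting: PV = $44,900.00 / (1 + 0.0813)^1
Discount factor: (1.0813)^1 = 1.0813
PV = $44,900.00 / 1.0813 = $41,524.09

$41,524.09


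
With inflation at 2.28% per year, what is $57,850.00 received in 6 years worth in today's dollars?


Formula: Real value = nominal / (1 + inflation)^years
Price level: (1 + 0.0228)^6 = 1.144839
Real value = $57,850.00 / 1.144839 = $50,531.13

$50,531.13


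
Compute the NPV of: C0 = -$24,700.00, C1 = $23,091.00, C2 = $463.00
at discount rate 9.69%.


Formula: NPV = C0 + C1/(1+r) + C2/(1+r)^2
Discount C1: $23,091.00 / (1 + 0.0969) = $21,051.14
Discount C2: $463.00 / (1 + 0.0969)^2 = $384.81
NPV = -$24,700.00 + $21,051.14 + $384.81 = -$3,264.05

-$3,264.05


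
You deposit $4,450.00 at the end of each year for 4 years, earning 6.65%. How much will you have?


Formula: FV = PMT * ((1+r)^n - 1) / r
Growth factor: (1 + 0.0665)^4 = 1.293729
Numerator: 1.293729 - 1 = 0.293729
FV = $4,450.00 * 0.293729 / 0.0665 = $19,655.57

$19,655.57


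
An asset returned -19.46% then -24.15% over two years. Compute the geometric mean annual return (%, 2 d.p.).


Formula: Geometric mean = ((1+r1)*(1+r2))^(1/2) - 1
Product: (1 + -0.1946) * (1 + -0.2415) = 0.8054 * 0.7585 = 0.610896
Square root: 0.610896^0.5 = 0.781598
Geometric mean = 0.781598 - 1 = -0.218402
As percentage: -21.84%

-21.84%


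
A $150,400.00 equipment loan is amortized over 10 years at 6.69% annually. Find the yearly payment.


Formula: PMT = PV * r / (1 - (1+r)^(-n))
Denominator: 1 - (1 + 0.0669)^(-10) = 0.476685
Numerator: $150,400.00 * 0.0669 = 10061.76
PMT = 10061.76 / 0.476685 = $21,107.76

$21,107.76


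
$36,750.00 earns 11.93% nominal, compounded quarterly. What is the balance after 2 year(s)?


Formula: FV = P * (1 + r/m)^(m*t)
Period rate: r/m = 0.1193 / 4 = 0.029825
Total periods: m*t = 4 * 2 = 8
Growth factor: (1 + 0.029825)^8 = 1.265049
FV = $36,750.00 * 1.265049 = $46,490.56

$46,490.56


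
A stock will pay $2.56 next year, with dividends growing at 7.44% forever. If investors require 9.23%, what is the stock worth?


Formula: P = D1 / (r - g)
Spread: r - g = 0.0923 - 0.0744 = 0.0179
Substituting: P = $2.56 / 0.0179
P = $143.02

$143.02


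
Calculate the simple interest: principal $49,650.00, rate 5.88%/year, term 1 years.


Formula: I = P * r * t
Substituting: I = $49,650.00 * 0.0588 * 1
Step: I = $49,650.00 * 0.0588
I = $2,919.42

$2,919.42


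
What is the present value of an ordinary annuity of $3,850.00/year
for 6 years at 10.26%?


Formula: PV = PMT * (1 - (1+r)^(-n)) / r
Discount factor: (1 + 0.1026)^(-6) = 0.556534
Bracket: 1 - 0.556534 = 0.443466
PV = $3,850.00 * 0.443466 / 0.1026 = $16,640.76

$16,640.76


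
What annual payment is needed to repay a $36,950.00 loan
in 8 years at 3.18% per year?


Formula: PMT = PV * r / (1 - (1+r)^(-n))
Denominator: 1 - (1 + 0.0318)^(-8) = 0.221541
Numerator: $36,950.00 * 0.0318 = 1175.01
PMT = 1175.01 / 0.221541 = $5,303.81

$5,303.81


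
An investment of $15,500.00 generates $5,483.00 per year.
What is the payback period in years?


Formula: Payback = investment / annual cash flow
Substituting: Payback = $15,500.00 / $5,483.00
Payback = 2.8269 years

2.8269 years


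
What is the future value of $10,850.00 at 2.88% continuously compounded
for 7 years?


Formula: FV = P * e^(r*t)
Exponent: r*t = 0.0288 * 7 = 0.2016
e^(0.2016) = 1.223359
FV = $10,850.00 * 1.223359 = $13,273.44

$13,273.44


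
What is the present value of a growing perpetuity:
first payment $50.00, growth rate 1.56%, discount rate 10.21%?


Formula: PV = C / (r - g)
Spread: r - g = 0.1021 - 0.0156 = 0.0865
Substituting: PV = $50.00 / 0.0865
PV = $578.03

$578.03


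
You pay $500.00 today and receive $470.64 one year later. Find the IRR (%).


Formula: IRR = C1/C0 - 1
Substituting: IRR = $470.64 / $500.00 - 1
Ratio: 0.94128 - 1 = -0.05872
IRR = -5.872%

-5.872%


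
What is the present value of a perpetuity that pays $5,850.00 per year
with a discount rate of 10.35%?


Formula: PV = C / r
Substituting: PV = $5,850.00 / 0.1035
PV = $56,521.74

$56,521.74


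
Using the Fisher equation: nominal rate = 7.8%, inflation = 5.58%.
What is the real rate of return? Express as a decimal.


Formula: (1 + r_real) = (1 + r_nom) / (1 + inflation)
Substituting: (1 + r_real) = 1.078 / 1.0558
(1 + r_real) = 1.021027
r_real = 1.021027 - 1 = 0.021027

0.021027


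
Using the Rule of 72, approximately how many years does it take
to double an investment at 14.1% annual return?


Formula: Years ≈ 72 / r
Substituting: Years ≈ 72 / 14.1
Years ≈ 5.1

5.1 years


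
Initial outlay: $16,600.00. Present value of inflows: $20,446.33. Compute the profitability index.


Formula: PI = PV(cash flows) / initial investment
Substituting: PI = $20,446.33 / $16,600.00
PI = 1.2317

1.2317


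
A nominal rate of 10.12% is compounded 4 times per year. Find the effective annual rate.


Formula: EAR = (1 + r/m)^m - 1
Period rate: r/m = 0.1012 / 4 = 0.0253
Compounding: (1 + 0.0253)^4 = 1.105106
EAR = 1.105106 - 1 = 0.105106

0.105106


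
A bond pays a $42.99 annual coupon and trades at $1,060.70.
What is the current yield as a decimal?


Formula: Current yield = annual coupon / price
Substituting: CY = $42.99 / $1,060.70
CY = 0.04053

0.04053


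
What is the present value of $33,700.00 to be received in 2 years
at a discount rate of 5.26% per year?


Formula: PV = FV / (1 + r)^n
Substituting: PV = $33,700.00 / (1 + 0.0526)^2
Discount factor: (1.0526)^2 = 1.107967
PV = $33,700.00 / 1.107967 = $30,416.07

$30,416.07


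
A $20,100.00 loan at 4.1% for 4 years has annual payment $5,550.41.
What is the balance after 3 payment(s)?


Formula: Balance = PV*(1+r)^k - PMT*((1+r)^k - 1)/r
Growth: (1 + 0.041)^3 = 1.128112
Accumulated factor: ((1+r)^k - 1)/r = 3.124681
Balance = $20,100.00 * 1.128112 - $5,550.41 * 3.124681
Balance = $5,331.79

$5,331.79


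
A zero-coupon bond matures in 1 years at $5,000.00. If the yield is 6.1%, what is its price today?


Formula: Price = FV / (1 + r)^n
Substituting: Price = $5,000.00 / (1 + 0.061)^1
Discount factor: (1.061)^1 = 1.061
Price = $5,000.00 / 1.061 = $4,712.54

$4,712.54


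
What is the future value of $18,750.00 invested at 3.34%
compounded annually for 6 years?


Formula: FV = P * (1 + r)^n
Substituting: FV = $18,750.00 * (1 + 0.0334)^6
Growth factor: (1.0334)^6 = 1.217898
FV = $18,750.00 * 1.217898 = $22,835.58

$22,835.58


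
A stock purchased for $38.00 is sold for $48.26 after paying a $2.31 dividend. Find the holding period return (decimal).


Formula: HPR = (P1 - P0 + D) / P0
Gain: $48.26 - $38.00 + $2.31 = $12.57
HPR = $12.57 / $38.00 = 0.3308

0.3308


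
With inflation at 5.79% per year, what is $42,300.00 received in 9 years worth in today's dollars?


Formula: Real value = nominal / (1 + inflation)^years
Price level: (1 + 0.0579)^9 = 1.659593
Real value = $42,300.00 / 1.659593 = $25,488.18

$25,488.18


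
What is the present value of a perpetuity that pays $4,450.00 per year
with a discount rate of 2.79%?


Formula: PV = C / r
Substituting: PV = $4,450.00 / 0.0279
PV = $159,498.21

$159,498.21


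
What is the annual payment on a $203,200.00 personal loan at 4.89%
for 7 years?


Formula: PMT = PV * r / (1 - (1+r)^(-n))
Denominator: 1 - (1 + 0.0489)^(-7) = 0.284085
Numerator: $203,200.00 * 0.0489 = 9936.48
PMT = 9936.48 / 0.284085 = $34,977.12

$34,977.12


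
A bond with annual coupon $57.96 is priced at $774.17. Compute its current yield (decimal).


Formula: Current yield = annual coupon / price
Substituting: CY = $57.96 / $774.17
CY = 0.074867

0.074867


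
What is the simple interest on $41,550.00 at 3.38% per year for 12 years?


Formula: I = P * r * t
Substituting: I = $41,550.00 * 0.0338 * 12
Step: I = $41,550.00 * 0.4056
I = $16,852.68

$16,852.68


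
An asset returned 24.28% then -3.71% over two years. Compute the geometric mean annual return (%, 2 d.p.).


Formula: Geometric mean = ((1+r1)*(1+r2))^(1/2) - 1
Product: (1 + 0.2428) * (1 + -0.0371) = 1.2428 * 0.9629 = 1.196692
Square root: 1.196692^0.5 = 1.093934
Geometric mean = 1.093934 - 1 = 0.093934
As percentage: 9.39%

9.39%


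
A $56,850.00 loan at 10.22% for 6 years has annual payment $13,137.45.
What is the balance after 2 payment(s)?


Formula: Balance = PV*(1+r)^k - PMT*((1+r)^k - 1)/r
Growth: (1 + 0.1022)^2 = 1.214845
Accumulated factor: ((1+r)^k - 1)/r = 2.1022
Balance = $56,850.00 * 1.214845 - $13,137.45 * 2.1022
Balance = $41,446.38

$41,446.38


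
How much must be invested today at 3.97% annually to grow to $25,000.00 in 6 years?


Formula: PV = FV / (1 + r)^n
Substituting: PV = $25,000.00 / (1 + 0.0397)^6
Discount factor: (1.0397)^6 = 1.263131
PV = $25,000.00 / 1.263131 = $19,792.09

$19,792.09


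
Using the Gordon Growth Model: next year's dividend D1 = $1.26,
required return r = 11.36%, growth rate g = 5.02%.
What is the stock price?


Formula: P = D1 / (r - g)
Spread: r - g = 0.1136 - 0.0502 = 0.0634
Substituting: P = $1.26 / 0.0634
P = $19.87

$19.87


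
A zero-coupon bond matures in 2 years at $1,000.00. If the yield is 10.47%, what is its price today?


Formula: Price = FV / (1 + r)^n
Substituting: Price = $1,000.00 / (1 + 0.1047)^2
Discount factor: (1.1047)^2 = 1.220362
Price = $1,000.00 / 1.220362 = $819.43

$819.43


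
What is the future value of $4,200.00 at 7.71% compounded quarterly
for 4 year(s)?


Formula: FV = P * (1 + r/m)^(m*t)
Period rate: r/m = 0.0771 / 4 = 0.019275
Total periods: m*t = 4 * 4 = 16
Growth factor: (1 + 0.019275)^16 = 1.357257
FV = $4,200.00 * 1.357257 = $5,700.48

$5,700.48


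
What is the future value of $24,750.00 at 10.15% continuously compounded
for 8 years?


Formula: FV = P * e^(r*t)
Exponent: r*t = 0.1015 * 8 = 0.812
e^(0.812) = 2.252408
FV = $24,750.00 * 2.252408 = $55,747.11

$55,747.11


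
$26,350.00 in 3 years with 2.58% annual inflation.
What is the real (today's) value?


Formula: Real value = nominal / (1 + inflation)^years
Price level: (1 + 0.0258)^3 = 1.079414
Real value = $26,350.00 / 1.079414 = $24,411.39

$24,411.39


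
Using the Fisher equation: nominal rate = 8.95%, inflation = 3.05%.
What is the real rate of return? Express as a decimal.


Formula: (1 + r_real) = (1 + r_nom) / (1 + inflation)
Substituting: (1 + r_real) = 1.0895 / 1.0305
(1 + r_real) = 1.057254
r_real = 1.057254 - 1 = 0.057254

0.057254


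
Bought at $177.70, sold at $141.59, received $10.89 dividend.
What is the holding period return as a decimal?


Formula: HPR = (P1 - P0 + D) / P0
Gain: $141.59 - $177.70 + $10.89 = -$25.22
HPR = -$25.22 / $177.70 = -0.1419

-0.1419


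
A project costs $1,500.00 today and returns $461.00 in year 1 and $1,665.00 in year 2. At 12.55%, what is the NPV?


Formula: NPV = C0 + C1/(1+r) + C2/(1+r)^2
Discount C1: $461.00 / (1 + 0.1255) = $409.60
Discount C2: $1,665.00 / (1 + 0.1255)^2 = $1,314.39
NPV = -$1,500.00 + $409.60 + $1,314.39 = $223.98

$223.98


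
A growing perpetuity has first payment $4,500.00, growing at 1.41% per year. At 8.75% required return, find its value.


Formula: PV = C / (r - g)
Spread: r - g = 0.0875 - 0.0141 = 0.0734
Substituting: PV = $4,500.00 / 0.0734
PV = $61,307.90

$61,307.90


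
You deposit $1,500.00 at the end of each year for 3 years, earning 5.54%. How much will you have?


Formula: FV = PMT * ((1+r)^n - 1) / r
Growth factor: (1 + 0.0554)^3 = 1.175578
Numerator: 1.175578 - 1 = 0.175578
FV = $1,500.00 * 0.175578 / 0.0554 = $4,753.90

$4,753.90


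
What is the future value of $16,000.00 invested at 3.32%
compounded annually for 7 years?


Formula: FV = P * (1 + r)^n
Substituting: FV = $16,000.00 * (1 + 0.0332)^7
Growth factor: (1.0332)^7 = 1.256871
FV = $16,000.00 * 1.256871 = $20,109.94

$20,109.94


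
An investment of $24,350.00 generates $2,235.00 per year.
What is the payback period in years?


Formula: Payback = investment / annual cash flow
Substituting: Payback = $24,350.00 / $2,235.00
Payback = 10.8949 years

10.8949 years


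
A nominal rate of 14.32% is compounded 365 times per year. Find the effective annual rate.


Formula: EAR = (1 + r/m)^m - 1
Period rate: r/m = 0.1432 / 365 = 0.000392
Compounding: (1 + 0.000392)^365 = 1.153928
EAR = 1.153928 - 1 = 0.153928

0.153928


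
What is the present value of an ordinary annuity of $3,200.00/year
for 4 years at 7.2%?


Formula: PV = PMT * (1 - (1+r)^(-n)) / r
Discount factor: (1 + 0.072)^(-4) = 0.757218
Bracket: 1 - 0.757218 = 0.242782
PV = $3,200.00 * 0.242782 / 0.072 = $10,790.32

$10,790.32


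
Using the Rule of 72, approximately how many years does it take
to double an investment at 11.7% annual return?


Formula: Years ≈ 72 / r
Substituting: Years ≈ 72 / 11.7
Years ≈ 6.2

6.2 years


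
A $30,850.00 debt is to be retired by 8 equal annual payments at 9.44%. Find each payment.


Formula: PMT = PV * r / (1 - (1+r)^(-n))
Denominator: 1 - (1 + 0.0944)^(-8) = 0.51405
Numerator: $30,850.00 * 0.0944 = 2912.24
PMT = 2912.24 / 0.51405 = $5,665.28

$5,665.28


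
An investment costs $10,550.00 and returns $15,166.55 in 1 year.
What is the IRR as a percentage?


Formula: IRR = C1/C0 - 1
Substituting: IRR = $15,166.55 / $10,550.00 - 1
Ratio: 1.437588 - 1 = 0.437588
IRR = 43.7588%

43.7588%


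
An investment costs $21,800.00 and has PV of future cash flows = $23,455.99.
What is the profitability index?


Formula: PI = PV(cash flows) / initial investment
Substituting: PI = $23,455.99 / $21,800.00
PI = 1.076

1.076


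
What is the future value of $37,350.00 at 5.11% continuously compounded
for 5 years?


Formula: FV = P * e^(r*t)
Exponent: r*t = 0.0511 * 5 = 0.2555
e^(0.2555) = 1.291107
FV = $37,350.00 * 1.291107 = $48,222.85

$48,222.85


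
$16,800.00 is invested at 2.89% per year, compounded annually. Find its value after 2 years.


Formula: FV = P * (1 + r)^n
Substituting: FV = $16,800.00 * (1 + 0.0289)^2
Growth factor: (1.0289)^2 = 1.058635
FV = $16,800.00 * 1.058635 = $17,785.07

$17,785.07


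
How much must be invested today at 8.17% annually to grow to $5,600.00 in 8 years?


Formula: PV = FV / (1 + r)^n
Substituting: PV = $5,600.00 / (1 + 0.0817)^8
Discount factor: (1.0817)^8 = 1.874367
PV = $5,600.00 / 1.874367 = $2,987.68

$2,987.68


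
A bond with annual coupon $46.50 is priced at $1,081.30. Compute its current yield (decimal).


Formula: Current yield = annual coupon / price
Substituting: CY = $46.50 / $1,081.30
CY = 0.043004

0.043004


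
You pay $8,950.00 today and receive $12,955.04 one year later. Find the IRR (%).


Formula: IRR = C1/C0 - 1
Substituting: IRR = $12,955.04 / $8,950.00 - 1
Ratio: 1.447491 - 1 = 0.447491
IRR = 44.7491%

44.7491%


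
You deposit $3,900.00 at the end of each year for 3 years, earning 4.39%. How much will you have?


Formula: FV = PMT * ((1+r)^n - 1) / r
Growth factor: (1 + 0.0439)^3 = 1.137566
Numerator: 1.137566 - 1 = 0.137566
FV = $3,900.00 * 0.137566 / 0.0439 = $12,221.15

$12,221.15


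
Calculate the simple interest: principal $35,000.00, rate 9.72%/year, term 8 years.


Formula: I = P * r * t
Substituting: I = $35,000.00 * 0.0972 * 8
Step: I = $35,000.00 * 0.7776
I = $27,216.00

$27,216.00


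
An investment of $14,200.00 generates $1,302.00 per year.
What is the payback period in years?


Formula: Payback = investment / annual cash flow
Substituting: Payback = $14,200.00 / $1,302.00
Payback = 10.9063 years

10.9063 years


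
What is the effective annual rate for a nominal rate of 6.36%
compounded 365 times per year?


Formula: EAR = (1 + r/m)^m - 1
Period rate: r/m = 0.0636 / 365 = 0.000174
Compounding: (1 + 0.000174)^365 = 1.06566
EAR = 1.06566 - 1 = 0.06566

0.06566


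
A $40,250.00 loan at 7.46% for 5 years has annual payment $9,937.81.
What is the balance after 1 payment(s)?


Formula: Balance = PV*(1+r)^k - PMT*((1+r)^k - 1)/r
Growth: (1 + 0.0746)^1 = 1.0746
Accumulated factor: ((1+r)^k - 1)/r = 1.0
Balance = $40,250.00 * 1.0746 - $9,937.81 * 1.0
Balance = $33,314.84

$33,314.84


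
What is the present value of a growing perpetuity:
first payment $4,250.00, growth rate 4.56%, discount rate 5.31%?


Formula: PV = C / (r - g)
Spread: r - g = 0.0531 - 0.0456 = 0.0075
Substituting: PV = $4,250.00 / 0.0075
PV = $566,666.67

$566,666.67


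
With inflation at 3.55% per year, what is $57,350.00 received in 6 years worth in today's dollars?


Formula: Real value = nominal / (1 + inflation)^years
Price level: (1 + 0.0355)^6 = 1.232823
Real value = $57,350.00 / 1.232823 = $46,519.26

$46,519.26


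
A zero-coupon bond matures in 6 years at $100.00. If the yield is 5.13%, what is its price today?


Formula: Price = FV / (1 + r)^n
Substituting: Price = $100.00 / (1 + 0.0513)^6
Discount factor: (1.0513)^6 = 1.350082
Price = $100.00 / 1.350082 = $74.07

$74.07


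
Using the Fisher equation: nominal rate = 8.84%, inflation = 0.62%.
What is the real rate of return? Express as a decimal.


Formula: (1 + r_real) = (1 + r_nom) / (1 + inflation)
Substituting: (1 + r_real) = 1.0884 / 1.0062
(1 + r_real) = 1.081694
r_real = 1.081694 - 1 = 0.081694

0.081694


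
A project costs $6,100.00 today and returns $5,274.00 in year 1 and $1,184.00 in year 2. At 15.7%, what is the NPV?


Formula: NPV = C0 + C1/(1+r) + C2/(1+r)^2
Discount C1: $5,274.00 / (1 + 0.157) = $4,558.34
Discount C2: $1,184.00 / (1 + 0.157)^2 = $884.47
NPV = -$6,100.00 + $4,558.34 + $884.47 = -$657.19

-$657.19


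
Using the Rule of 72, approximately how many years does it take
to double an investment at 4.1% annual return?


Formula: Years ≈ 72 / r
Substituting: Years ≈ 72 / 4.1
Years ≈ 17.6

17.6 years


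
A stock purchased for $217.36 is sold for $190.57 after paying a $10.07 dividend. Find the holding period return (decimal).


Formula: HPR = (P1 - P0 + D) / P0
Gain: $190.57 - $217.36 + $10.07 = -$16.72
HPR = -$16.72 / $217.36 = -0.0769

-0.0769


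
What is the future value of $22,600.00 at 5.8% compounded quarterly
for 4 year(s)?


Formula: FV = P * (1 + r/m)^(m*t)
Period rate: r/m = 0.058 / 4 = 0.0145
Total periods: m*t = 4 * 4 = 16
Growth factor: (1 + 0.0145)^16 = 1.259021
FV = $22,600.00 * 1.259021 = $28,453.86

$28,453.86


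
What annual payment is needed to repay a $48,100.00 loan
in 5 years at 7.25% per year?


Formula: PMT = PV * r / (1 - (1+r)^(-n))
Denominator: 1 - (1 + 0.0725)^(-5) = 0.295285
Numerator: $48,100.00 * 0.0725 = 3487.25
PMT = 3487.25 / 0.295285 = $11,809.78

$11,809.78


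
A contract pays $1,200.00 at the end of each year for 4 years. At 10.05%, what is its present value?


Formula: PV = PMT * (1 - (1+r)^(-n)) / r
Discount factor: (1 + 0.1005)^(-4) = 0.681773
Bracket: 1 - 0.681773 = 0.318227
PV = $1,200.00 * 0.318227 / 0.1005 = $3,799.73

$3,799.73


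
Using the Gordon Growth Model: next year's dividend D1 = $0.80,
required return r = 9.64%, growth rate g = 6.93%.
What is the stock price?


Formula: P = D1 / (r - g)
Spread: r - g = 0.0964 - 0.0693 = 0.0271
Substituting: P = $0.80 / 0.0271
P = $29.52

$29.52


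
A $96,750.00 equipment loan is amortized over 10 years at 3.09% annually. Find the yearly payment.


Formula: PMT = PV * r / (1 - (1+r)^(-n))
Denominator: 1 - (1 + 0.0309)^(-10) = 0.262377
Numerator: $96,750.00 * 0.0309 = 2989.575
PMT = 2989.575 / 0.262377 = $11,394.21

$11,394.21


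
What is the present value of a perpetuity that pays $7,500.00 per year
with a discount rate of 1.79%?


Formula: PV = C / r
Substituting: PV = $7,500.00 / 0.0179
PV = $418,994.41

$418,994.41


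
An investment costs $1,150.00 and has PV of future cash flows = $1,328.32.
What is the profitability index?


Formula: PI = PV(cash flows) / initial investment
Substituting: PI = $1,328.32 / $1,150.00
PI = 1.1551

1.1551


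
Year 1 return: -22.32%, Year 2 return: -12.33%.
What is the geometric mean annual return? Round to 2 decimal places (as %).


Formula: Geometric mean = ((1+r1)*(1+r2))^(1/2) - 1
Product: (1 + -0.2232) * (1 + -0.1233) = 0.7768 * 0.8767 = 0.681021
Square root: 0.681021^0.5 = 0.82524
Geometric mean = 0.82524 - 1 = -0.17476
As percentage: -17.48%

-17.48%


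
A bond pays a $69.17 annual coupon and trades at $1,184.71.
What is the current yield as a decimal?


Formula: Current yield = annual coupon / price
Substituting: CY = $69.17 / $1,184.71
CY = 0.058386

0.058386


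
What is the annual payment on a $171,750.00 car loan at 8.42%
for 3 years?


Formula: PMT = PV * r / (1 - (1+r)^(-n))
Denominator: 1 - (1 + 0.0842)^(-3) = 0.215358
Numerator: $171,750.00 * 0.0842 = 14461.35
PMT = 14461.35 / 0.215358 = $67,150.42

$67,150.42
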